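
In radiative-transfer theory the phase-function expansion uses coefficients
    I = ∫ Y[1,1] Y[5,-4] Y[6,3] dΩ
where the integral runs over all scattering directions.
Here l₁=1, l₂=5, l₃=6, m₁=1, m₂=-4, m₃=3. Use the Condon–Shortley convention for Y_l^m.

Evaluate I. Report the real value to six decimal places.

Checks pass: Σm=0; 12 even; l₃=6∈[4,6].
(2·1+1)(2·5+1)(2·6+1) = 429
Δ: 0! 2! 10! / 13! → 1/858
sum: t=0:+1/14400 = 1/14400
3j²(1 5 6; 0 0 0) = Δ·Π!·Σ² = 6/143  (sign +1)
sum: t=0:+1/725760 = 1/725760
3j²(1 5 6; 1 -4 3) = Δ·Π!·Σ² = 1/286  (sign -1)
combine: 4πI² = 429·6/143·1/286 = 9/143
take √, sign -1: I = -0.07076985

-0.070770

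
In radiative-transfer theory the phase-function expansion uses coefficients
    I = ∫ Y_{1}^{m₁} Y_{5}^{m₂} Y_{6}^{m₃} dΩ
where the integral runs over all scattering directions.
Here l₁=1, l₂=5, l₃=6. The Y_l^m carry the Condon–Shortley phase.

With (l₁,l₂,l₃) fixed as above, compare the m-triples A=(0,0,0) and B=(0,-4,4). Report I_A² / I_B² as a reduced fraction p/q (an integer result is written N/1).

Same 1,5,6: normalisation and zero-m 3j drop out of the ratio.
A: Δ: 0! 2! 10! / 13! → 1/858; sum: t=0:+1/14400 = 1/14400; 3j²(1 5 6; 0 0 0) = Δ·Π!·Σ² = 6/143  (sign +1)
B: Δ: 0! 2! 10! / 13! → 1/858; sum: t=0:+1/362880 = 1/362880; 3j²(1 5 6; 0 -4 4) = Δ·Π!·Σ² = 10/429  (sign +1)
I_A²/I_B² = (6/143)/(10/429) = 9/5

9/5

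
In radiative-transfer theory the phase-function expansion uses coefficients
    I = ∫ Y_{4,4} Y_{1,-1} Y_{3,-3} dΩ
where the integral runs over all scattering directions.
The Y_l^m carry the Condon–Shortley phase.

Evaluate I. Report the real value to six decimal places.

m-sum 0 ✓  L=8 even ✓  3≤3≤5 ✓
Π(2lᵢ+1) = 9×3×7 = 189
triangle coeff Δ(4,1,3) = 1/252
Σ_t [1,1]: t=1:−1/36 = -1/36
(3j)²=4/63 [(4 1 3; 0 0 0)], sign=+1
Σ_t [0,0]: t=0:+1/1440 = 1/1440
(3j)²=1/9 [(4 1 3; 4 -1 -3)], sign=+1
⇒ 4πI² = 4/3
I = (+1)√(4/3/(4π)) = 0.32573501

0.325735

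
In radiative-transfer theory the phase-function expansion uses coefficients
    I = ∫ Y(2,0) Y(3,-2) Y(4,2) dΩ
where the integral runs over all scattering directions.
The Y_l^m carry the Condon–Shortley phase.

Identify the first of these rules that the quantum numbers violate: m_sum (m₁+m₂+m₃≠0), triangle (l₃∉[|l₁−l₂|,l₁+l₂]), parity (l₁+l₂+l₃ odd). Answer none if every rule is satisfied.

m₁+m₂+m₃ = 0 − 2 + 2 = 0  ✓
triangle: |2−3|=1 ≤ l₃=4 ≤ 2+3=5  ✓
parity: l₁+l₂+l₃ = 9 is odd  ✗

parity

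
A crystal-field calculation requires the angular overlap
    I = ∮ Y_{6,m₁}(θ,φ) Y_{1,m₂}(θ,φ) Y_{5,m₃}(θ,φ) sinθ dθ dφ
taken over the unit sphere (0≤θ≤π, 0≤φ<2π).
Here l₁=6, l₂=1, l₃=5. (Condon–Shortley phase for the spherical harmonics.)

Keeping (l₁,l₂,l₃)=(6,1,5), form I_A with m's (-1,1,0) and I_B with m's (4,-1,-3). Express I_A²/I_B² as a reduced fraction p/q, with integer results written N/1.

Same 6,1,5: normalisation and zero-m 3j drop out of the ratio.
A: Δ: 2! 10! 0! / 13! → 1/858; sum: t=2:+1/28800 = 1/28800; 3j²(6 1 5; -1 1 0) = Δ·Π!·Σ² = 7/286  (sign -1)
B: Δ: 2! 10! 0! / 13! → 1/858; sum: t=0:+1/161280 = 1/161280; 3j²(6 1 5; 4 -1 -3) = Δ·Π!·Σ² = 15/286  (sign +1)
I_A²/I_B² = (7/286)/(15/286) = 7/15

7/15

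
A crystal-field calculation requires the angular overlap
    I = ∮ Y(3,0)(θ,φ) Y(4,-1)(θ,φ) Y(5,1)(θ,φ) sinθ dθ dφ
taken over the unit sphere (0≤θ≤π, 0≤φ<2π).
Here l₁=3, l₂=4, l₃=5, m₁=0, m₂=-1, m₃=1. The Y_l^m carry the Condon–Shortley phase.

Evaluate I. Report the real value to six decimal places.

m-sum 0 ✓  L=12 even ✓  1≤5≤7 ✓
Π(2lᵢ+1) = 7×9×11 = 693
triangle coeff Δ(3,4,5) = 1/180180
Σ_t [0,2]: t=0:+1/576 t=1:−1/144 t=2:+1/576 = -1/288
(3j)²=20/1001 [(3 4 5; 0 0 0)], sign=+1
Σ_t [0,2]: t=0:+1/432 t=1:−1/192 t=2:+1/1440 = -19/8640
(3j)²=361/30030 [(3 4 5; 0 -1 1)], sign=-1
⇒ 4πI² = 2166/13013
I = (-1)√(2166/13013/(4π)) = -0.11508947

-0.115089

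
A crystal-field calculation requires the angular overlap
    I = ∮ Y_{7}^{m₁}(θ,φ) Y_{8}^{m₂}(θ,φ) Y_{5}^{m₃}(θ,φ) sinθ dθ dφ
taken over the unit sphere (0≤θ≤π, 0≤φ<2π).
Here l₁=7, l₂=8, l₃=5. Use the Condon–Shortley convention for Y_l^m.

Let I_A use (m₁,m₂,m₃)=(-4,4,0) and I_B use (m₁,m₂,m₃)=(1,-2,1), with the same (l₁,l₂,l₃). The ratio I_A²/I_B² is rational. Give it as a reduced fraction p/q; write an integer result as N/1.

48400/38809

Shared (l₁,l₂,l₃)=(7,8,5): N and (l;000)² cancel in I_A²/I_B².
A: Δ = 10!·4!·6!/21! = 1/814773960; Racah Σ t=7..10: t=7:−1/87091200 t=8:+1/23224320 t=9:−1/52254720 t=10:+1/1045094400 = 1/74649600; ⇒ 3j(7 8 5; -4 4 0)² = 110/12597, sgn -1
B: Δ = 10!·4!·6!/21! = 1/814773960; Racah Σ t=2..6: t=2:+1/92897280 t=3:−1/6531840 t=4:+1/3317760 t=5:−1/10368000 t=6:+1/298598400 = 197/2985984000; ⇒ 3j(7 8 5; 1 -2 1)² = 38809/5542680, sgn +1
I_A²/I_B² = (110/12597)/(38809/5542680) = 48400/38809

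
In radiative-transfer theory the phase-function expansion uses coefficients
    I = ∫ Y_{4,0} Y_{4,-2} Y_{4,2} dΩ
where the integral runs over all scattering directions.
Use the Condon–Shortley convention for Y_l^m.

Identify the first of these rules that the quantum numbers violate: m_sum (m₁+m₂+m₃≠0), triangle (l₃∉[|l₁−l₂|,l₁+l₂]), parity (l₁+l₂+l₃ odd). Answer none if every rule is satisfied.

none

Σmᵢ = 0  ✓
l₃∈[|l₁−l₂|,l₁+l₂]=[0,8], have l₃=4  ✓
Σlᵢ = 12 ⇒ even  ✓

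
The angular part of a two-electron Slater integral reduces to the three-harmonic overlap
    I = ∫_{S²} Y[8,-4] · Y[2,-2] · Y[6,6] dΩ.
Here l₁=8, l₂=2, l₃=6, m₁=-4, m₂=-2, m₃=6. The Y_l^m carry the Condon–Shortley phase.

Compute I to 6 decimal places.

m-sum 0 ✓  L=16 even ✓  6≤6≤10 ✓
Π(2lᵢ+1) = 17×5×13 = 1105
triangle coeff Δ(8,2,6) = 1/30940
Σ_t [2,2]: t=2:+1/2073600 = 1/2073600
(3j)²=28/1105 [(8 2 6; 0 0 0)], sign=+1
Σ_t [0,0]: t=0:+1/11496038400 = 1/11496038400
(3j)²=1/30940 [(8 2 6; -4 -2 6)], sign=+1
⇒ 4πI² = 1/1105
I = (+1)√(1/1105/(4π)) = 0.00848621

0.008486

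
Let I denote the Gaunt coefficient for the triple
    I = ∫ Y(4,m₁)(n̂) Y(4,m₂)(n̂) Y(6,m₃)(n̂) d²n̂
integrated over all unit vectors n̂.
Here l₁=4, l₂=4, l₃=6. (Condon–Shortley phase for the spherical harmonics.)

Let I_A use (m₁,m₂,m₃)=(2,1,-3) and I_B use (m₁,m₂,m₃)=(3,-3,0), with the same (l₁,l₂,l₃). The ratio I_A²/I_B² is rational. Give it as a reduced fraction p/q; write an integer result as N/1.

210/289

Shared (l₁,l₂,l₃)=(4,4,6): N and (l;000)² cancel in I_A²/I_B².
A: Δ = 2!·6!·6!/15! = 1/1261260; Racah Σ t=0..2: t=0:+1/11520 t=1:−1/5760 t=2:+1/51840 = -7/103680; ⇒ 3j(4 4 6; 2 1 -3)² = 7/858, sgn +1
B: Δ = 2!·6!·6!/15! = 1/1261260; Racah Σ t=0..1: t=0:+1/28800 t=1:−1/518400 = 17/518400; ⇒ 3j(4 4 6; 3 -3 0)² = 289/25740, sgn +1
I_A²/I_B² = (7/858)/(289/25740) = 210/289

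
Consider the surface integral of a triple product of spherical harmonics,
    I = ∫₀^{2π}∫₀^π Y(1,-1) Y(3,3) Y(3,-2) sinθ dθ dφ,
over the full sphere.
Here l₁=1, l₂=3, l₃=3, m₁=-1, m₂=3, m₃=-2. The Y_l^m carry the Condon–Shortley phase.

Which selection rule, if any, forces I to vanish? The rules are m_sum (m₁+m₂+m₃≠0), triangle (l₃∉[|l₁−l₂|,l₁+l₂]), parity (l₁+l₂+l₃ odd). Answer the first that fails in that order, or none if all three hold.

parity

Σmᵢ = 0  ✓
l₃∈[|l₁−l₂|,l₁+l₂]=[2,4], have l₃=3  ✓
Σlᵢ = 7 ⇒ odd  ✗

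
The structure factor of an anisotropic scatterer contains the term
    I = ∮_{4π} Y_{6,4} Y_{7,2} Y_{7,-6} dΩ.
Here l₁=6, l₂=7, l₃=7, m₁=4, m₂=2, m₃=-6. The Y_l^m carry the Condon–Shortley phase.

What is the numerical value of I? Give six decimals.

-0.147792

m-sum 0 ✓  L=20 even ✓  1≤7≤13 ✓
Π(2lᵢ+1) = 13×15×15 = 2925
triangle coeff Δ(6,7,7) = 1/2444321880
Σ_t [0,6]: t=0:+1/2612736000 t=1:−1/20736000 t=2:+1/1658880 t=3:−1/746496 t=4:+1/1658880 t=5:−1/20736000 t=6:+1/2612736000 = -1/4354560
(3j)²=1000/138567 [(6 7 7; 0 0 0)], sign=+1
Σ_t [1,2]: t=1:−1/580608000 t=2:+1/174182400 = 1/248832000
(3j)²=21/1615 [(6 7 7; 4 2 -6)], sign=-1
⇒ 4πI² = 315000/1147619
I = (-1)√(315000/1147619/(4π)) = -0.14779219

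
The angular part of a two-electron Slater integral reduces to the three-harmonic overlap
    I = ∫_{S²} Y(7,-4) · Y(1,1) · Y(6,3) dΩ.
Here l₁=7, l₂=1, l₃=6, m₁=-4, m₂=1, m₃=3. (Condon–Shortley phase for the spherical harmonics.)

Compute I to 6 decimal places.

0.259489

Rules hold: Σm=0, L=14 even, 6≤6≤8.
N = 15·3·13 = 585
Δ = 2!·12!·0!/15! = 1/1365
Racah Σ t=1..1: t=1:−1/518400 = -1/518400
⇒ 3j(7 1 6; 0 0 0)² = 7/195, sgn -1
Racah Σ t=2..2: t=2:+1/4354560 = 1/4354560
⇒ 3j(7 1 6; -4 1 3)² = 11/273, sgn -1
4πI² = N·(3j₀)²·(3jₘ)² = 11/13
I = +1·√(0.846154/4π) = 0.25948947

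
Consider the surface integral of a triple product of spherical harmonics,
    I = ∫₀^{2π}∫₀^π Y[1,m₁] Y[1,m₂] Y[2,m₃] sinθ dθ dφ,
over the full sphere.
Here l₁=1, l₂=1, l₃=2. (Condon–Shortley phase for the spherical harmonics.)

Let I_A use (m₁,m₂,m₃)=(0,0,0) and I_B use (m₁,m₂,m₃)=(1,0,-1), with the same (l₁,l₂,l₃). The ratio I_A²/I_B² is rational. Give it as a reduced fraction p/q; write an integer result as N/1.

4/3

Same 1,1,2: normalisation and zero-m 3j drop out of the ratio.
A: Δ: 0! 2! 2! / 5! → 1/30; sum: t=0:+1/1 = 1/1; 3j²(1 1 2; 0 0 0) = Δ·Π!·Σ² = 2/15  (sign +1)
B: Δ: 0! 2! 2! / 5! → 1/30; sum: t=0:+1/2 = 1/2; 3j²(1 1 2; 1 0 -1) = Δ·Π!·Σ² = 1/10  (sign -1)
I_A²/I_B² = (2/15)/(1/10) = 4/3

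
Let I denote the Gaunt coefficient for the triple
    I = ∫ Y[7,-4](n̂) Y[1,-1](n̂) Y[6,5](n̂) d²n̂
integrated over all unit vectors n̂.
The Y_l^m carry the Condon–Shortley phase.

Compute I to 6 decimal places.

0.060604

Rules hold: Σm=0, L=14 even, 6≤6≤8.
N = 15·3·13 = 585
Δ = 2!·12!·0!/15! = 1/1365
Racah Σ t=1..1: t=1:−1/518400 = -1/518400
⇒ 3j(7 1 6; 0 0 0)² = 7/195, sgn -1
Racah Σ t=0..0: t=0:+1/79833600 = 1/79833600
⇒ 3j(7 1 6; -4 -1 5)² = 1/455, sgn -1
4πI² = N·(3j₀)²·(3jₘ)² = 3/65
I = +1·√(0.0461538/4π) = 0.06060368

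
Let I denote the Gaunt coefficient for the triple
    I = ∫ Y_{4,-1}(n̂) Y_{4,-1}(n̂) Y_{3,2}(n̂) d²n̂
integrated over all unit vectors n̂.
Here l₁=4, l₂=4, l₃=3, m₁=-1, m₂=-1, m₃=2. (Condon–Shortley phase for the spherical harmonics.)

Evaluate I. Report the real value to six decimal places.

l₁+l₂+l₃=11 is odd: 3j(l;000)=0 ⇒ I=0

0.000000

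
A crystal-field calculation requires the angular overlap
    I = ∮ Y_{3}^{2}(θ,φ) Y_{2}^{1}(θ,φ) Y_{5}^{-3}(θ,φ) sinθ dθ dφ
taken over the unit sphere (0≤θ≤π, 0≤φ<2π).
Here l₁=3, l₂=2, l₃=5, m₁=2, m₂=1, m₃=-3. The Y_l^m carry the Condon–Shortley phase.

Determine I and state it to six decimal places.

-0.253584

Rules hold: Σm=0, L=10 even, 1≤5≤5.
N = 7·5·11 = 385
Δ = 0!·6!·4!/11! = 1/2310
Racah Σ t=0..0: t=0:+1/144 = 1/144
⇒ 3j(3 2 5; 0 0 0)² = 10/231, sgn -1
Racah Σ t=0..0: t=0:+1/720 = 1/720
⇒ 3j(3 2 5; 2 1 -3)² = 8/165, sgn +1
4πI² = N·(3j₀)²·(3jₘ)² = 80/99
I = -1·√(0.808081/4π) = -0.25358436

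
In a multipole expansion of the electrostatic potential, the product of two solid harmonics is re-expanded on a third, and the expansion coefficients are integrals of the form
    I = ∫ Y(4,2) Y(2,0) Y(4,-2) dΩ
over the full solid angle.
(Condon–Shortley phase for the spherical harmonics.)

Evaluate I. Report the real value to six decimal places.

0.065536

m-sum 0 ✓  L=10 even ✓  2≤4≤6 ✓
Π(2lᵢ+1) = 9×5×9 = 405
triangle coeff Δ(4,2,4) = 1/13860
Σ_t [0,2]: t=0:+1/192 t=1:−1/36 t=2:+1/192 = -5/288
(3j)²=20/693 [(4 2 4; 0 0 0)], sign=-1
Σ_t [0,2]: t=0:+1/192 t=1:−1/120 t=2:+1/2880 = -1/360
(3j)²=16/3465 [(4 2 4; 2 0 -2)], sign=-1
⇒ 4πI² = 320/5929
I = (+1)√(320/5929/(4π)) = 0.06553591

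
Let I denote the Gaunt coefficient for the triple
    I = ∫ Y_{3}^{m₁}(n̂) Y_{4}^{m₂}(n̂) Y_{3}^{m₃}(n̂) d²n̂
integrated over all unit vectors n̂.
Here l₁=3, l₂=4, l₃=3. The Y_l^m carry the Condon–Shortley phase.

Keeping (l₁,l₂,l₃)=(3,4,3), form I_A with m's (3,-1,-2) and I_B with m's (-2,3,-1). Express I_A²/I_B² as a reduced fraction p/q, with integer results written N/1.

l's match ⇒ only the (l;m) 3-j factors differ between A and B.
A: triangle coeff Δ(3,4,3) = 1/34650; Σ_t [0,0]: t=0:+1/288 = 1/288; (3j)²=5/231 [(3 4 3; 3 -1 -2)], sign=-1
B: triangle coeff Δ(3,4,3) = 1/34650; Σ_t [3,4]: t=3:−1/288 t=4:+1/144 = 1/288; (3j)²=1/99 [(3 4 3; -2 3 -1)], sign=+1
I_A²/I_B² = (5/231)/(1/99) = 15/7

15/7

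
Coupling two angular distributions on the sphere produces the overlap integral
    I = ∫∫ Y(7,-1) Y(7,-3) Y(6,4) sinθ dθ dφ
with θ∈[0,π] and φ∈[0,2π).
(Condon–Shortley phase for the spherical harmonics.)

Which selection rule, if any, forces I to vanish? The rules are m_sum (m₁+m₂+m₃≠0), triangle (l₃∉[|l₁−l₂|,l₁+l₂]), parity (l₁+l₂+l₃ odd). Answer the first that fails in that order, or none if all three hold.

none

azimuthal sum: -1 − 3 + 4 = 0  ✓
0 ≤ 6 ≤ 14 (triangle on l)  ✓
L = 7 + 7 + 6 = 20 (even)  ✓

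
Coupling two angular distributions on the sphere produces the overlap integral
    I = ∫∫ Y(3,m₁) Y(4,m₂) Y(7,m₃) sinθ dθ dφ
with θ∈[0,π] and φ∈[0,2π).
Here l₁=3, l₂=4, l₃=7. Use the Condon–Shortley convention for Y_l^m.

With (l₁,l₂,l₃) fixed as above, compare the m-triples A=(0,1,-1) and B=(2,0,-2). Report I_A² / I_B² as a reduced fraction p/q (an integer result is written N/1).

l's match ⇒ only the (l;m) 3-j factors differ between A and B.
A: triangle coeff Δ(3,4,7) = 1/45045; Σ_t [0,0]: t=0:+1/25920 = 1/25920; (3j)²=32/1287 [(3 4 7; 0 1 -1)], sign=+1
B: triangle coeff Δ(3,4,7) = 1/45045; Σ_t [0,0]: t=0:+1/69120 = 1/69120; (3j)²=2/143 [(3 4 7; 2 0 -2)], sign=-1
I_A²/I_B² = (32/1287)/(2/143) = 16/9

16/9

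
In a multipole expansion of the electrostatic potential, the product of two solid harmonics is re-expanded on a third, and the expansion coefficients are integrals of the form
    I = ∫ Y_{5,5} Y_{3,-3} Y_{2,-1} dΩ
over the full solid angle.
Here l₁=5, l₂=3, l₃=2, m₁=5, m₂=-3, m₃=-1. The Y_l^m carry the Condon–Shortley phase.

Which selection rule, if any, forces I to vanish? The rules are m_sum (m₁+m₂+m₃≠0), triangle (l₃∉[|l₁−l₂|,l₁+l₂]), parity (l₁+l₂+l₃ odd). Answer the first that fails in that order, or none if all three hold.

m₁+m₂+m₃ = 5 − 3 − 1 = 1  ✗
triangle: |5−3|=2 ≤ l₃=2 ≤ 5+3=8
parity: l₁+l₂+l₃ = 10 is even

m_sum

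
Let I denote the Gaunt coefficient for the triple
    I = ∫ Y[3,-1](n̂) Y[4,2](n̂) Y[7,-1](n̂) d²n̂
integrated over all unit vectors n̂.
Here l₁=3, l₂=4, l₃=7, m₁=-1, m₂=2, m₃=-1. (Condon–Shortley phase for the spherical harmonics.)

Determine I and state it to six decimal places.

-0.138088

Rules hold: Σm=0, L=14 even, 1≤7≤7.
N = 7·9·15 = 945
Δ = 0!·6!·8!/15! = 1/45045
Racah Σ t=0..0: t=0:+1/20736 = 1/20736
⇒ 3j(3 4 7; 0 0 0)² = 35/1287, sgn -1
Racah Σ t=0..0: t=0:+1/69120 = 1/69120
⇒ 3j(3 4 7; -1 2 -1)² = 4/429, sgn +1
4πI² = N·(3j₀)²·(3jₘ)² = 4900/20449
I = -1·√(0.239621/4π) = -0.13808836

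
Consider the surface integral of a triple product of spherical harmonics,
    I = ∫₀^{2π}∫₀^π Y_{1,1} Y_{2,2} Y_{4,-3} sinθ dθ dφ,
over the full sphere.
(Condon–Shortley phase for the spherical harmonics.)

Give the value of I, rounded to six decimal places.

0.000000

triangle: need 1≤l₃≤3, have 4; I=0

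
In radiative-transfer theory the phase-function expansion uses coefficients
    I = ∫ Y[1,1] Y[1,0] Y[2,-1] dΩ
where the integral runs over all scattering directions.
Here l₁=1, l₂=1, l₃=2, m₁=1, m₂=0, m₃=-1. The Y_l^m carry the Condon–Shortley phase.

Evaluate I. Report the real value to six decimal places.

Checks pass: Σm=0; 4 even; l₃=2∈[0,2].
(2·1+1)(2·1+1)(2·2+1) = 45
Δ: 0! 2! 2! / 5! → 1/30
sum: t=0:+1/1 = 1/1
3j²(1 1 2; 0 0 0) = Δ·Π!·Σ² = 2/15  (sign +1)
sum: t=0:+1/2 = 1/2
3j²(1 1 2; 1 0 -1) = Δ·Π!·Σ² = 1/10  (sign -1)
combine: 4πI² = 45·2/15·1/10 = 3/5
take √, sign -1: I = -0.21850969

-0.218510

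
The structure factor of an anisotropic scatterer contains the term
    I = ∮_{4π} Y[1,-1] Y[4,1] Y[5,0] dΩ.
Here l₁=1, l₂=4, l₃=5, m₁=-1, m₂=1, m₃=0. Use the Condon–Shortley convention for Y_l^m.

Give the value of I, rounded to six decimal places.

0.155288

Rules hold: Σm=0, L=10 even, 3≤5≤5.
N = 3·9·11 = 297
Δ = 0!·2!·8!/11! = 1/495
Racah Σ t=0..0: t=0:+1/576 = 1/576
⇒ 3j(1 4 5; 0 0 0)² = 5/99, sgn -1
Racah Σ t=0..0: t=0:+1/1440 = 1/1440
⇒ 3j(1 4 5; -1 1 0)² = 2/99, sgn -1
4πI² = N·(3j₀)²·(3jₘ)² = 10/33
I = +1·√(0.30303/4π) = 0.15528807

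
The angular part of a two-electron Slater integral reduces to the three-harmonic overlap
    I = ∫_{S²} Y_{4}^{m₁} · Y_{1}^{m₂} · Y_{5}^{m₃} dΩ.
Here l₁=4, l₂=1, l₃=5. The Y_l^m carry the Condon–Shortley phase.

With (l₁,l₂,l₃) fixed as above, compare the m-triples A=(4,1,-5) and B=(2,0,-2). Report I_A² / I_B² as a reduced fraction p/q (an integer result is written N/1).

Same 4,1,5: normalisation and zero-m 3j drop out of the ratio.
A: Δ: 0! 8! 2! / 11! → 1/495; sum: t=0:+1/80640 = 1/80640; 3j²(4 1 5; 4 1 -5) = Δ·Π!·Σ² = 1/11  (sign +1)
B: Δ: 0! 8! 2! / 11! → 1/495; sum: t=0:+1/1440 = 1/1440; 3j²(4 1 5; 2 0 -2) = Δ·Π!·Σ² = 7/165  (sign -1)
I_A²/I_B² = (1/11)/(7/165) = 15/7

15/7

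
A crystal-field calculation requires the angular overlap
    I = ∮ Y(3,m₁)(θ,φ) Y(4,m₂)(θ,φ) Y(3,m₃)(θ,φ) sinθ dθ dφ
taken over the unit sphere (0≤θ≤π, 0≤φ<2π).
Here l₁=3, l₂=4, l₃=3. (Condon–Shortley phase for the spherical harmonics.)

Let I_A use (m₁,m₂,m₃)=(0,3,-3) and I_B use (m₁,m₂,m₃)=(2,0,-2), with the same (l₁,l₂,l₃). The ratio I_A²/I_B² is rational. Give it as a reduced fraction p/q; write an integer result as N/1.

9/7

Shared (l₁,l₂,l₃)=(3,4,3): N and (l;000)² cancel in I_A²/I_B².
A: Δ = 4!·2!·4!/11! = 1/34650; Racah Σ t=3..3: t=3:−1/288 = -1/288; ⇒ 3j(3 4 3; 0 3 -3)² = 1/22, sgn -1
B: Δ = 4!·2!·4!/11! = 1/34650; Racah Σ t=0..1: t=0:+1/576 t=1:−1/72 = -7/576; ⇒ 3j(3 4 3; 2 0 -2)² = 7/198, sgn +1
I_A²/I_B² = (1/22)/(7/198) = 9/7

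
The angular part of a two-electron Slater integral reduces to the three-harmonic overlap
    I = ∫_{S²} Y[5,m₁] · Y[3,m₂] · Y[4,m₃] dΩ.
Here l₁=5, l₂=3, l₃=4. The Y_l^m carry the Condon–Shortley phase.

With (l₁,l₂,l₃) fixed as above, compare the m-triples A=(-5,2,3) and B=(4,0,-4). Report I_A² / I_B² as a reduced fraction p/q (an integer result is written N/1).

25/24

Shared (l₁,l₂,l₃)=(5,3,4): N and (l;000)² cancel in I_A²/I_B².
A: Δ = 4!·6!·2!/13! = 1/180180; Racah Σ t=4..4: t=4:+1/17280 = 1/17280; ⇒ 3j(5 3 4; -5 2 3)² = 35/858, sgn -1
B: Δ = 4!·6!·2!/13! = 1/180180; Racah Σ t=1..1: t=1:−1/8640 = -1/8640; ⇒ 3j(5 3 4; 4 0 -4)² = 28/715, sgn -1
I_A²/I_B² = (35/858)/(28/715) = 25/24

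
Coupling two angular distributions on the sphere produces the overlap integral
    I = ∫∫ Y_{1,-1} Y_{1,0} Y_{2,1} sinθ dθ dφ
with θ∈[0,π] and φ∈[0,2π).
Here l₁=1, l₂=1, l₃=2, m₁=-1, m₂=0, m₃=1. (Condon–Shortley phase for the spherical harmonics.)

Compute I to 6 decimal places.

Checks pass: Σm=0; 4 even; l₃=2∈[0,2].
(2·1+1)(2·1+1)(2·2+1) = 45
Δ: 0! 2! 2! / 5! → 1/30
sum: t=0:+1/1 = 1/1
3j²(1 1 2; 0 0 0) = Δ·Π!·Σ² = 2/15  (sign +1)
sum: t=0:+1/2 = 1/2
3j²(1 1 2; -1 0 1) = Δ·Π!·Σ² = 1/10  (sign -1)
combine: 4πI² = 45·2/15·1/10 = 3/5
take √, sign -1: I = -0.21850969

-0.218510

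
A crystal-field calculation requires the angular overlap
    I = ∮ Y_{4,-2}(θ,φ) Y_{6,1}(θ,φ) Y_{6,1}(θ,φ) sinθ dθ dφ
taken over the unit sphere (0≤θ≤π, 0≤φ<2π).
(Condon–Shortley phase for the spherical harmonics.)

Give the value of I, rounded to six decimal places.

0.133571

Rules hold: Σm=0, L=16 even, 2≤6≤10.
N = 9·13·13 = 1521
Δ = 4!·4!·8!/17! = 1/15315300
Racah Σ t=0..4: t=0:+1/829440 t=1:−1/25920 t=2:+1/9216 t=3:−1/25920 t=4:+1/829440 = 7/207360
⇒ 3j(4 6 6; 0 0 0)² = 28/2431, sgn +1
Racah Σ t=2..4: t=2:+1/69120 t=3:−1/20736 t=4:+1/69120 = -1/51840
⇒ 3j(4 6 6; -2 1 1)² = 280/21879, sgn +1
4πI² = N·(3j₀)²·(3jₘ)² = 7840/34969
I = +1·√(0.224199/4π) = 0.13357079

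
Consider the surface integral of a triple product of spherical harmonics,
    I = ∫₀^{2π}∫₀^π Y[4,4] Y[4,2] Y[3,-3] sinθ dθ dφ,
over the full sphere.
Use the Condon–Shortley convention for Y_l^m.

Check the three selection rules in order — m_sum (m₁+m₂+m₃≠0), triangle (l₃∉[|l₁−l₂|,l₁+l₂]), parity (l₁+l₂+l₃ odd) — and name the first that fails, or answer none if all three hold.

m_sum

Σmᵢ = 3  ✗
l₃∈[|l₁−l₂|,l₁+l₂]=[0,8], have l₃=3
Σlᵢ = 11 ⇒ odd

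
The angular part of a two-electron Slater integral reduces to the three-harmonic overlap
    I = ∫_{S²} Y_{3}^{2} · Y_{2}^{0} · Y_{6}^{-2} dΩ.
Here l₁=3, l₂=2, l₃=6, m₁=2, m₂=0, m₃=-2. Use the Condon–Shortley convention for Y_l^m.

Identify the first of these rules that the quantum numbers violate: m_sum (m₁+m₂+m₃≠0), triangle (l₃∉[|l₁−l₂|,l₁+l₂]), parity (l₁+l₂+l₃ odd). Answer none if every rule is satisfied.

m₁+m₂+m₃ = 2 + 0 − 2 = 0  ✓
triangle: |3−2|=1 ≤ l₃=6 ≤ 3+2=5  ✗
parity: l₁+l₂+l₃ = 11 is odd

triangle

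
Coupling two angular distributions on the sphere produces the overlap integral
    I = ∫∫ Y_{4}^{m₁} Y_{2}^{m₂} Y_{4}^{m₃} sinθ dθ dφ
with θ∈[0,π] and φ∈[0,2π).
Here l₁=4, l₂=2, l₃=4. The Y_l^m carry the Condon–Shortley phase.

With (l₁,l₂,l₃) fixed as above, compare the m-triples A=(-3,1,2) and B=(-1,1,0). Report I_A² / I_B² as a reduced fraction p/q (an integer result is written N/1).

Shared (l₁,l₂,l₃)=(4,2,4): N and (l;000)² cancel in I_A²/I_B².
A: Δ = 2!·6!·2!/11! = 1/13860; Racah Σ t=1..2: t=1:−1/1440 t=2:+1/240 = 1/288; ⇒ 3j(4 2 4; -3 1 2)² = 5/132, sgn +1
B: Δ = 2!·6!·2!/11! = 1/13860; Racah Σ t=1..2: t=1:−1/96 t=2:+1/72 = 1/288; ⇒ 3j(4 2 4; -1 1 0)² = 1/462, sgn +1
I_A²/I_B² = (5/132)/(1/462) = 35/2

35/2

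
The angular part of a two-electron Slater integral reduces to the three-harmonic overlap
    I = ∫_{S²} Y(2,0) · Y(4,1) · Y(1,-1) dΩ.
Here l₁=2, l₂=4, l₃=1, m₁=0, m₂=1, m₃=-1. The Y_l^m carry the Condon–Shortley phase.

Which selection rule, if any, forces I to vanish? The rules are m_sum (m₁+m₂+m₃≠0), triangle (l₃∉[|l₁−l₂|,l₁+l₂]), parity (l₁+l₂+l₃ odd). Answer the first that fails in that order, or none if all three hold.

m₁+m₂+m₃ = 0 + 1 − 1 = 0  ✓
triangle: |2−4|=2 ≤ l₃=1 ≤ 2+4=6  ✗
parity: l₁+l₂+l₃ = 7 is odd

triangle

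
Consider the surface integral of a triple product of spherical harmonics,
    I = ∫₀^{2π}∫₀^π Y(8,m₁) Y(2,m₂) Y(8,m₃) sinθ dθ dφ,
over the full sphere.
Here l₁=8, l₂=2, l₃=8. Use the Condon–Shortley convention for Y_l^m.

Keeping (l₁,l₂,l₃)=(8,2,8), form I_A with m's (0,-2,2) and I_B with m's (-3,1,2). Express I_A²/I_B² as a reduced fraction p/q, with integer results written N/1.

Shared (l₁,l₂,l₃)=(8,2,8): N and (l;000)² cancel in I_A²/I_B².
A: Δ = 2!·14!·2!/19! = 1/348840; Racah Σ t=0..0: t=0:+1/116121600 = 1/116121600; ⇒ 3j(8 2 8; 0 -2 2)² = 7/323, sgn +1
B: Δ = 2!·14!·2!/19! = 1/348840; Racah Σ t=1..2: t=1:−1/174182400 t=2:+1/87091200 = 1/174182400; ⇒ 3j(8 2 8; -3 1 2)² = 55/7752, sgn +1
I_A²/I_B² = (7/323)/(55/7752) = 168/55

168/55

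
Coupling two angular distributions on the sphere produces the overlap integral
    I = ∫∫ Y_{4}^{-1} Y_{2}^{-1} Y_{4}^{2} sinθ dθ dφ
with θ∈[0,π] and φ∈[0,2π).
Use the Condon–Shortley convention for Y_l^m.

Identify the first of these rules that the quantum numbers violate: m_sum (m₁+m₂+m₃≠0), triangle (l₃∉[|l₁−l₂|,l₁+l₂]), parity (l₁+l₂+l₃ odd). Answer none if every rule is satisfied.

none

azimuthal sum: -1 − 1 + 2 = 0  ✓
2 ≤ 4 ≤ 6 (triangle on l)  ✓
L = 4 + 2 + 4 = 10 (even)  ✓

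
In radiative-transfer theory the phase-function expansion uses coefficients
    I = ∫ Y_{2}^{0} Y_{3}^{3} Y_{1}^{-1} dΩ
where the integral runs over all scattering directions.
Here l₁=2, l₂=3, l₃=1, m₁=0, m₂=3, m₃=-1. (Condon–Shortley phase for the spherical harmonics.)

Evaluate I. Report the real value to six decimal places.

0 + 3 − 1 = 2 ≠ 0: azimuthal integral kills it; I = 0

0.000000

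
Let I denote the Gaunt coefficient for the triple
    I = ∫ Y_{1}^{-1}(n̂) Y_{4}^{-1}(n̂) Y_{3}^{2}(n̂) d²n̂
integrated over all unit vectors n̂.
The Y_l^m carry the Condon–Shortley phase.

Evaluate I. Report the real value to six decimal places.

m-sum 0 ✓  L=8 even ✓  3≤3≤5 ✓
Π(2lᵢ+1) = 3×9×7 = 189
triangle coeff Δ(1,4,3) = 1/252
Σ_t [1,1]: t=1:−1/36 = -1/36
(3j)²=4/63 [(1 4 3; 0 0 0)], sign=+1
Σ_t [2,2]: t=2:+1/240 = 1/240
(3j)²=1/84 [(1 4 3; -1 -1 2)], sign=-1
⇒ 4πI² = 1/7
I = (-1)√(1/7/(4π)) = -0.10662181

-0.106622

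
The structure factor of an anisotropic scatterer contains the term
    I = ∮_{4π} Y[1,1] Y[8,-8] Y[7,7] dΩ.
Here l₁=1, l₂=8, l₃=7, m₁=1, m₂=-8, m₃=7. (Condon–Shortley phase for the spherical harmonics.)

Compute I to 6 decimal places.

Rules hold: Σm=0, L=16 even, 7≤7≤9.
N = 3·17·15 = 765
Δ = 2!·0!·14!/17! = 1/2040
Racah Σ t=1..1: t=1:−1/25401600 = -1/25401600
⇒ 3j(1 8 7; 0 0 0)² = 8/255, sgn +1
Racah Σ t=0..0: t=0:+1/174356582400 = 1/174356582400
⇒ 3j(1 8 7; 1 -8 7)² = 1/17, sgn +1
4πI² = N·(3j₀)²·(3jₘ)² = 24/17
I = +1·√(1.41176/4π) = 0.33517856

0.335179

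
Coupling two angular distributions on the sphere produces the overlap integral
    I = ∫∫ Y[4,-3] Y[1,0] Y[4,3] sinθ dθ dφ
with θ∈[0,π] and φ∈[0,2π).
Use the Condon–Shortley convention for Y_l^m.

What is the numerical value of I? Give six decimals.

Σlᵢ=9 odd — θ-integrand is odd under cosθ→−cosθ; I=0

0.000000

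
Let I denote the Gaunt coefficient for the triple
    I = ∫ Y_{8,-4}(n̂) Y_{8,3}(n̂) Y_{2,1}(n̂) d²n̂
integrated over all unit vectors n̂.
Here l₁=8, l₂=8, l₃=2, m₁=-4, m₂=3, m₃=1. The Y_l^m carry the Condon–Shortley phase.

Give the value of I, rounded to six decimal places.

0.146979

Rules hold: Σm=0, L=18 even, 0≤2≤16.
N = 17·17·5 = 1445
Δ = 14!·2!·2!/19! = 1/348840
Racah Σ t=6..8: t=6:+1/116121600 t=7:−1/25401600 t=8:+1/116121600 = -1/45158400
⇒ 3j(8 8 2; 0 0 0)² = 24/1615, sgn -1
Racah Σ t=10..11: t=10:+1/174182400 t=11:−1/479001600 = 1/273715200
⇒ 3j(8 8 2; -4 3 1)² = 49/3876, sgn -1
4πI² = N·(3j₀)²·(3jₘ)² = 98/361
I = +1·√(0.271468/4π) = 0.14697873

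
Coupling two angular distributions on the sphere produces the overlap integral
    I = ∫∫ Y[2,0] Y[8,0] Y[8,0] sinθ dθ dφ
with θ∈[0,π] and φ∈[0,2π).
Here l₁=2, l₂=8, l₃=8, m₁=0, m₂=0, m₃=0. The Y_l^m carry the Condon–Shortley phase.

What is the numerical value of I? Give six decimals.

0.159356

Checks pass: Σm=0; 18 even; l₃=8∈[6,10].
(2·2+1)(2·8+1)(2·8+1) = 1445
Δ: 2! 2! 14! / 19! → 1/348840
sum: t=0:+1/116121600 t=1:−1/25401600 t=2:+1/116121600 = -1/45158400
3j²(2 8 8; 0 0 0) = Δ·Π!·Σ² = 24/1615  (sign -1)
(m-triple is (0,0,0) — same symbol as above.)
combine: 4πI² = 1445·24/1615·24/1615 = 576/1805
take √, sign +1: I = 0.15935574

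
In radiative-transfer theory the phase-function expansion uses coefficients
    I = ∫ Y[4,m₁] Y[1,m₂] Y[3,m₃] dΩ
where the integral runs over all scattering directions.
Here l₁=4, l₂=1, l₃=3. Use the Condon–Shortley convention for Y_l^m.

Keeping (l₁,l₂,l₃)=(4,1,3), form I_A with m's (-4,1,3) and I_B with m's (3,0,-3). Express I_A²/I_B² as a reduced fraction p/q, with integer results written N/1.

l's match ⇒ only the (l;m) 3-j factors differ between A and B.
A: triangle coeff Δ(4,1,3) = 1/252; Σ_t [2,2]: t=2:+1/1440 = 1/1440; (3j)²=1/9 [(4 1 3; -4 1 3)], sign=+1
B: triangle coeff Δ(4,1,3) = 1/252; Σ_t [1,1]: t=1:−1/720 = -1/720; (3j)²=1/36 [(4 1 3; 3 0 -3)], sign=-1
I_A²/I_B² = (1/9)/(1/36) = 4/1

4/1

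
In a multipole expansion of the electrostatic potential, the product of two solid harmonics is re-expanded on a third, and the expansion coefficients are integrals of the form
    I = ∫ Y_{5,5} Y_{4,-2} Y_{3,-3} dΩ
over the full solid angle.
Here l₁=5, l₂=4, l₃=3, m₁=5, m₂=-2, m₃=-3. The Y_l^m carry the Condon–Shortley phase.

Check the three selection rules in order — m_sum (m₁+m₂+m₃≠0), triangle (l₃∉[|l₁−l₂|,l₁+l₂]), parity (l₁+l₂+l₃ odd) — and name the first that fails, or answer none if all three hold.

Σmᵢ = 0  ✓
l₃∈[|l₁−l₂|,l₁+l₂]=[1,9], have l₃=3  ✓
Σlᵢ = 12 ⇒ even  ✓

none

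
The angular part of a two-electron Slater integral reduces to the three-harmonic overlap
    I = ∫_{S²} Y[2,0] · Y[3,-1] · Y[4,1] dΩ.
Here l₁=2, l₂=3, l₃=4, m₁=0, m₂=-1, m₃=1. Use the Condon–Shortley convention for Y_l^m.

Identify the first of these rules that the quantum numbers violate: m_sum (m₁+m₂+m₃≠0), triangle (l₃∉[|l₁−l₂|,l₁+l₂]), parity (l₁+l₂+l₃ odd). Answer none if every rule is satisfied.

Σmᵢ = 0  ✓
l₃∈[|l₁−l₂|,l₁+l₂]=[1,5], have l₃=4  ✓
Σlᵢ = 9 ⇒ odd  ✗

parity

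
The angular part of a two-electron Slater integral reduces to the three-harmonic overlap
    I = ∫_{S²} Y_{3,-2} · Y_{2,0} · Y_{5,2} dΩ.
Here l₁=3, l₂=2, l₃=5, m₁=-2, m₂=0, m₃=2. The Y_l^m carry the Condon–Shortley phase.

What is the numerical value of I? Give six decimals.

0.190188

Checks pass: Σm=0; 10 even; l₃=5∈[1,5].
(2·3+1)(2·2+1)(2·5+1) = 385
Δ: 0! 6! 4! / 11! → 1/2310
sum: t=0:+1/144 = 1/144
3j²(3 2 5; 0 0 0) = Δ·Π!·Σ² = 10/231  (sign -1)
sum: t=0:+1/480 = 1/480
3j²(3 2 5; -2 0 2) = Δ·Π!·Σ² = 3/110  (sign -1)
combine: 4πI² = 385·10/231·3/110 = 5/11
take √, sign +1: I = 0.19018827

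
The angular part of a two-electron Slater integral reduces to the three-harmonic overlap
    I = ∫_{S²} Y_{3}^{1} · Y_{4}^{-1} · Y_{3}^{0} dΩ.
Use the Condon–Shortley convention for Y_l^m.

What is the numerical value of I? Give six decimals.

-0.099323

Rules hold: Σm=0, L=10 even, 1≤3≤7.
N = 7·9·7 = 441
Δ = 4!·2!·4!/11! = 1/34650
Racah Σ t=1..3: t=1:−1/72 t=2:+1/16 t=3:−1/72 = 5/144
⇒ 3j(3 4 3; 0 0 0)² = 2/77, sgn -1
Racah Σ t=0..2: t=0:+1/288 t=1:−1/24 t=2:+1/48 = -5/288
⇒ 3j(3 4 3; 1 -1 0)² = 5/462, sgn +1
4πI² = N·(3j₀)²·(3jₘ)² = 15/121
I = -1·√(0.123967/4π) = -0.09932258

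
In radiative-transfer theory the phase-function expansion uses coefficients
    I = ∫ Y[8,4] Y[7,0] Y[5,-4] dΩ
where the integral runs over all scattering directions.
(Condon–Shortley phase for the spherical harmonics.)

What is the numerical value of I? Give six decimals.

-0.028786

Rules hold: Σm=0, L=20 even, 1≤5≤15.
N = 17·15·11 = 2805
Δ = 10!·6!·4!/21! = 1/814773960
Racah Σ t=3..7: t=3:−1/87091200 t=4:+1/4976640 t=5:−1/2073600 t=6:+1/4976640 t=7:−1/87091200 = -1/9676800
⇒ 3j(8 7 5; 0 0 0)² = 360/46189, sgn +1
Racah Σ t=3..4: t=3:−1/87091200 t=4:+1/74649600 = 1/522547200
⇒ 3j(8 7 5; 4 0 -4)² = 2/4199, sgn -1
4πI² = N·(3j₀)²·(3jₘ)² = 10800/1037153
I = -1·√(0.0104131/4π) = -0.02878628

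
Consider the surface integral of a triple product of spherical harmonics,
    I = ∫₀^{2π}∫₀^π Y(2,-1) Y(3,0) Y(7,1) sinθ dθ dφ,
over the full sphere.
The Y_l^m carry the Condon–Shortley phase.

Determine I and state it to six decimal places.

|2−3|≤7≤2+3 violated ⇒ I = 0

0.000000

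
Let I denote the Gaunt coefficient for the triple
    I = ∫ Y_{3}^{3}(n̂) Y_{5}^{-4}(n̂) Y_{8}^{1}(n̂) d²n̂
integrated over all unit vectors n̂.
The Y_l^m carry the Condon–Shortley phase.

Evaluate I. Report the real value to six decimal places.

-0.011108

m-sum 0 ✓  L=16 even ✓  2≤8≤8 ✓
Π(2lᵢ+1) = 7×11×17 = 1309
triangle coeff Δ(3,5,8) = 1/136136
Σ_t [0,0]: t=0:+1/518400 = 1/518400
(3j)²=56/2431 [(3 5 8; 0 0 0)], sign=+1
Σ_t [0,0]: t=0:+1/261273600 = 1/261273600
(3j)²=1/19448 [(3 5 8; 3 -4 1)], sign=-1
⇒ 4πI² = 49/31603
I = (-1)√(49/31603/(4π)) = -0.01110782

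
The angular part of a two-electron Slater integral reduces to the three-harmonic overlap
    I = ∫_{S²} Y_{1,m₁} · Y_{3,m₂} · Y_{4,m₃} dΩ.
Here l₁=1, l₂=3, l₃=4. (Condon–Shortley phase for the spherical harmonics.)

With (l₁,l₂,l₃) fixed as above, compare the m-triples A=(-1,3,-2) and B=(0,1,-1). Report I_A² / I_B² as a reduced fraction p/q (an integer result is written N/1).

1/15

Shared (l₁,l₂,l₃)=(1,3,4): N and (l;000)² cancel in I_A²/I_B².
A: Δ = 0!·2!·6!/9! = 1/252; Racah Σ t=0..0: t=0:+1/1440 = 1/1440; ⇒ 3j(1 3 4; -1 3 -2)² = 1/252, sgn +1
B: Δ = 0!·2!·6!/9! = 1/252; Racah Σ t=0..0: t=0:+1/48 = 1/48; ⇒ 3j(1 3 4; 0 1 -1)² = 5/84, sgn -1
I_A²/I_B² = (1/252)/(5/84) = 1/15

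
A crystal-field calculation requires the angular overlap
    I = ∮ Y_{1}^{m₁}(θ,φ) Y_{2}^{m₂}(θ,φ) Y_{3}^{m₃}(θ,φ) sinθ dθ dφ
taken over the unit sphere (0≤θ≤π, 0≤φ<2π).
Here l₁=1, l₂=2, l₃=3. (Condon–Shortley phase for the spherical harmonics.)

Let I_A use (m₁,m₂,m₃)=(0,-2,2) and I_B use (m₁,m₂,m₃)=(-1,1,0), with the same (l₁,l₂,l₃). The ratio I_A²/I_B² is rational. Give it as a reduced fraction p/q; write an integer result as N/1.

Same 1,2,3: normalisation and zero-m 3j drop out of the ratio.
A: Δ: 0! 2! 4! / 7! → 1/105; sum: t=0:+1/24 = 1/24; 3j²(1 2 3; 0 -2 2) = Δ·Π!·Σ² = 1/21  (sign -1)
B: Δ: 0! 2! 4! / 7! → 1/105; sum: t=0:+1/12 = 1/12; 3j²(1 2 3; -1 1 0) = Δ·Π!·Σ² = 1/35  (sign -1)
I_A²/I_B² = (1/21)/(1/35) = 5/3

5/3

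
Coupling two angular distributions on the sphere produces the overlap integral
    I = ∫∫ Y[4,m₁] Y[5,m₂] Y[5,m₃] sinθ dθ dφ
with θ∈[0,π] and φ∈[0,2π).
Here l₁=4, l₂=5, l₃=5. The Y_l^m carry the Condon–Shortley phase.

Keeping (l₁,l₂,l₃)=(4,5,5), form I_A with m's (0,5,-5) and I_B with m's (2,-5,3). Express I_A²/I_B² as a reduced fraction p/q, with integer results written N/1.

1/2

Same 4,5,5: normalisation and zero-m 3j drop out of the ratio.
A: Δ: 4! 4! 6! / 15! → 1/3153150; sum: t=4:+1/414720 = 1/414720; 3j²(4 5 5; 0 5 -5) = Δ·Π!·Σ² = 2/143  (sign +1)
B: Δ: 4! 4! 6! / 15! → 1/3153150; sum: t=0:+1/69120 = 1/69120; 3j²(4 5 5; 2 -5 3) = Δ·Π!·Σ² = 4/143  (sign +1)
I_A²/I_B² = (2/143)/(4/143) = 1/2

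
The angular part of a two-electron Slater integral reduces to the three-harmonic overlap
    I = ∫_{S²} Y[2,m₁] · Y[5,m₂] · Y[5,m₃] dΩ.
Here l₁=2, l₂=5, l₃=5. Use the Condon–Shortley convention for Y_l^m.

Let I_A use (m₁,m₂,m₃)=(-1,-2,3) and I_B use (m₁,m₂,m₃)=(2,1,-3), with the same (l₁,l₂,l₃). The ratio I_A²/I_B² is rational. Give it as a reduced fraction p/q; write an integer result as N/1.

Same 2,5,5: normalisation and zero-m 3j drop out of the ratio.
A: Δ: 2! 2! 8! / 13! → 1/38610; sum: t=1:−1/2880 t=2:+1/10080 = -1/4032; 3j²(2 5 5; -1 -2 3) = Δ·Π!·Σ² = 10/429  (sign -1)
B: Δ: 2! 2! 8! / 13! → 1/38610; sum: t=0:+1/5760 = 1/5760; 3j²(2 5 5; 2 1 -3) = Δ·Π!·Σ² = 56/2145  (sign +1)
I_A²/I_B² = (10/429)/(56/2145) = 25/28

25/28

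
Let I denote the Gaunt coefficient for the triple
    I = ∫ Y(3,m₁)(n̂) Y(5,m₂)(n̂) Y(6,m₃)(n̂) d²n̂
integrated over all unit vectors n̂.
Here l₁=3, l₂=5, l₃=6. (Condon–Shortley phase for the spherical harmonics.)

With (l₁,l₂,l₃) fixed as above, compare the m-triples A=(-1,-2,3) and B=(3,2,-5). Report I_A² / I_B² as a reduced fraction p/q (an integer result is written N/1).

l's match ⇒ only the (l;m) 3-j factors differ between A and B.
A: triangle coeff Δ(3,5,6) = 1/675675; Σ_t [0,2]: t=0:+1/34560 t=1:−1/8640 t=2:+1/40320 = -1/16128; (3j)²=18/1001 [(3 5 6; -1 -2 3)], sign=+1
B: triangle coeff Δ(3,5,6) = 1/675675; Σ_t [0,0]: t=0:+1/241920 = 1/241920; (3j)²=2/91 [(3 5 6; 3 2 -5)], sign=-1
I_A²/I_B² = (18/1001)/(2/91) = 9/11

9/11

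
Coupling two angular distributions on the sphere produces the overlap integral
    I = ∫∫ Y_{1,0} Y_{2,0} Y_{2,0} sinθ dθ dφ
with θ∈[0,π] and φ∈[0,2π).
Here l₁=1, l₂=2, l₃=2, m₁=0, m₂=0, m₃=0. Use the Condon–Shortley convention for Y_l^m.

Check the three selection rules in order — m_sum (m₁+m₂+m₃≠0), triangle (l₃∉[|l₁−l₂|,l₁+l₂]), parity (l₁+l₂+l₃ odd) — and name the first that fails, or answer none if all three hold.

m₁+m₂+m₃ = 0 + 0 + 0 = 0  ✓
triangle: |1−2|=1 ≤ l₃=2 ≤ 1+2=3  ✓
parity: l₁+l₂+l₃ = 5 is odd  ✗

parity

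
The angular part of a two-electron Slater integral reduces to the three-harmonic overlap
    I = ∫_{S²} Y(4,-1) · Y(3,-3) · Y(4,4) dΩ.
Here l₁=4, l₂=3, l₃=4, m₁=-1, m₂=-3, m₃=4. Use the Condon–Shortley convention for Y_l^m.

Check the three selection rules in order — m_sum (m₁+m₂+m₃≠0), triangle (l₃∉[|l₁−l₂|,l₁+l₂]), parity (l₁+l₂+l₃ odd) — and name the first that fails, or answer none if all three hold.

parity

m₁+m₂+m₃ = -1 − 3 + 4 = 0  ✓
triangle: |4−3|=1 ≤ l₃=4 ≤ 4+3=7  ✓
parity: l₁+l₂+l₃ = 11 is odd  ✗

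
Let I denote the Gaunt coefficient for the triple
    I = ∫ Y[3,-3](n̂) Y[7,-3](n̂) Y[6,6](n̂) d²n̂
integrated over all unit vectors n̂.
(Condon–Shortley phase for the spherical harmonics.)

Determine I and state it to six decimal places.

0.026979

m-sum 0 ✓  L=16 even ✓  4≤6≤10 ✓
Π(2lᵢ+1) = 7×15×13 = 1365
triangle coeff Δ(3,7,6) = 1/2042040
Σ_t [1,3]: t=1:−1/207360 t=2:+1/57600 t=3:−1/207360 = 1/129600
(3j)²=168/12155 [(3 7 6; 0 0 0)], sign=+1
Σ_t [4,4]: t=4:+1/174182400 = 1/174182400
(3j)²=3/6188 [(3 7 6; -3 -3 6)], sign=+1
⇒ 4πI² = 378/41327
I = (+1)√(378/41327/(4π)) = 0.02697889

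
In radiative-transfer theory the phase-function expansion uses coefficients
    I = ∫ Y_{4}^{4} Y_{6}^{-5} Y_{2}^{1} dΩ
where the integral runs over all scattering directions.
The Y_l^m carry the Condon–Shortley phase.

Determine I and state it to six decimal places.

Rules hold: Σm=0, L=12 even, 2≤2≤10.
N = 9·13·5 = 585
Δ = 8!·0!·4!/13! = 1/6435
Racah Σ t=4..4: t=4:+1/2304 = 1/2304
⇒ 3j(4 6 2; 0 0 0)² = 5/143, sgn +1
Racah Σ t=0..0: t=0:+1/241920 = 1/241920
⇒ 3j(4 6 2; 4 -5 1)² = 1/39, sgn -1
4πI² = N·(3j₀)²·(3jₘ)² = 75/143
I = -1·√(0.524476/4π) = -0.20429497

-0.204295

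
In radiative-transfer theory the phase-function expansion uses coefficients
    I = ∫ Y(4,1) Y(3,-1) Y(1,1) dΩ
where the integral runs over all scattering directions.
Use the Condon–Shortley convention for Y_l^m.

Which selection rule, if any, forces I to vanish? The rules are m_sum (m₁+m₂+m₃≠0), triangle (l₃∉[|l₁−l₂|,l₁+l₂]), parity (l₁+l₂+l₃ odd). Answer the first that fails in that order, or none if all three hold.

Σmᵢ = 1  ✗
l₃∈[|l₁−l₂|,l₁+l₂]=[1,7], have l₃=1
Σlᵢ = 8 ⇒ even

m_sum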